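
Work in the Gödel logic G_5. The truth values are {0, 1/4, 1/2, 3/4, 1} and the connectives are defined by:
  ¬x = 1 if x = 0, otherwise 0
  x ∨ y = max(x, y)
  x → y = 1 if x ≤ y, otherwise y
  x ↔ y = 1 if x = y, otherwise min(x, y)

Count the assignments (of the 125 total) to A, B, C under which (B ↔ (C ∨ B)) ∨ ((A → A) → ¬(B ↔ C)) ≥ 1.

value 1: 95 assignments (counts)
value 3/4: 5 assignments
value 1/2: 10 assignments
value 1/4: 15 assignments
So 95 of the 125 assignments meet the threshold.

95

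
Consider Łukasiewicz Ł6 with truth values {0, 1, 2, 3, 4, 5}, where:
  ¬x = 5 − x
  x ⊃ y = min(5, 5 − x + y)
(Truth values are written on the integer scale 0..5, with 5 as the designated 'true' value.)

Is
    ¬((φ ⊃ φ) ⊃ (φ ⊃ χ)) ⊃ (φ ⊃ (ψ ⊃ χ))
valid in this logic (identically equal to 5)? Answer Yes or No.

No

Counterexample: take φ = 3, ψ = 5, χ = 0.
φ ⊃ φ = 3 ⊃ 3 = 5
φ ⊃ χ = 3 ⊃ 0 = 2
(φ ⊃ φ) ⊃ (φ ⊃ χ) = 5 ⊃ 2 = 2
¬((φ ⊃ φ) ⊃ (φ ⊃ χ)) = ¬2 = 3
ψ ⊃ χ = 5 ⊃ 0 = 0
φ ⊃ (ψ ⊃ χ) = 3 ⊃ 0 = 2
¬((φ ⊃ φ) ⊃ (φ ⊃ χ)) ⊃ (φ ⊃ (ψ ⊃ χ)) = 3 ⊃ 2 = 4
This gives 4 ≠ 5.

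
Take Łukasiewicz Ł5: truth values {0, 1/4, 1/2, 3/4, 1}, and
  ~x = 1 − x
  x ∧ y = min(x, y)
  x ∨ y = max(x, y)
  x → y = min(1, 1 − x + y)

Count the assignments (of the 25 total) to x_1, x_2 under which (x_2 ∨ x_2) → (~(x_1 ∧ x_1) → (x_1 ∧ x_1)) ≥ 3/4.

value 1: 19 assignments (counts)
value 3/4: 2 assignments (counts)
value 1/2: 2 assignments
value 1/4: 1 assignment
value 0: 1 assignment
So 21 of the 25 assignments meet the threshold.

21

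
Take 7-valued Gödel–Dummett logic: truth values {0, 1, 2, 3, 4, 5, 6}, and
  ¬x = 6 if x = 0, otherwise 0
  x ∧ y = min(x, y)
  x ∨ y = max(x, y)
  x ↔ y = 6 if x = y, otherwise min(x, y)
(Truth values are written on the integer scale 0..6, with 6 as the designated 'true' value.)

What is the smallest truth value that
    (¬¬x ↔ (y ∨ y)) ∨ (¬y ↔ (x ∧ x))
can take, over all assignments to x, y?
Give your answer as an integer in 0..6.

Take x = 1, y = 0:
¬x = ¬1 = 0
¬¬x = ¬0 = 6
y ∨ y = 0 ∨ 0 = 0
¬¬x ↔ (y ∨ y) = 6 ↔ 0 = 0
¬y = ¬0 = 6
x ∧ x = 1 ∧ 1 = 1
¬y ↔ (x ∧ x) = 6 ↔ 1 = 1
(¬¬x ↔ (y ∨ y)) ∨ (¬y ↔ (x ∧ x)) = 0 ∨ 1 = 1
No assignment yields a value below 1, so this is the minimum.

1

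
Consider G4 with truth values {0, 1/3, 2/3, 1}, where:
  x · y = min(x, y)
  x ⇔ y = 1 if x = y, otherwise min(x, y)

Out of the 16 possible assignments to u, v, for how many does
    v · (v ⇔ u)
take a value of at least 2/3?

4

u = 0, v = 0 ↦ 0  <
u = 0, v = 1/3 ↦ 0  <
u = 0, v = 2/3 ↦ 0  <
u = 0, v = 1 ↦ 0  <
u = 1/3, v = 0 ↦ 0  <
u = 1/3, v = 1/3 ↦ 1/3  <
u = 1/3, v = 2/3 ↦ 1/3  <
u = 1/3, v = 1 ↦ 1/3  <
u = 2/3, v = 0 ↦ 0  <
u = 2/3, v = 1/3 ↦ 1/3  <
u = 2/3, v = 2/3 ↦ 2/3  ≥
u = 2/3, v = 1 ↦ 2/3  ≥
u = 1, v = 0 ↦ 0  <
u = 1, v = 1/3 ↦ 1/3  <
u = 1, v = 2/3 ↦ 2/3  ≥
u = 1, v = 1 ↦ 1  ≥
So 4 of the 16 assignments meet the threshold.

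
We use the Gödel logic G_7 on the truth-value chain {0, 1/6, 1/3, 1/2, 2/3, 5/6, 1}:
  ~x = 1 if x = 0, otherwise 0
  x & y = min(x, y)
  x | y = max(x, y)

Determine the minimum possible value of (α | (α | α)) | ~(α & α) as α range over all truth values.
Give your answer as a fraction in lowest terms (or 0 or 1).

1/6

Take α = 1/6:
α | α = 1/6 | 1/6 = 1/6
α | (α | α) = 1/6 | 1/6 = 1/6
α & α = 1/6 & 1/6 = 1/6
~(α & α) = ~1/6 = 0
(α | (α | α)) | ~(α & α) = 1/6 | 0 = 1/6
No assignment yields a value below 1/6, so this is the minimum.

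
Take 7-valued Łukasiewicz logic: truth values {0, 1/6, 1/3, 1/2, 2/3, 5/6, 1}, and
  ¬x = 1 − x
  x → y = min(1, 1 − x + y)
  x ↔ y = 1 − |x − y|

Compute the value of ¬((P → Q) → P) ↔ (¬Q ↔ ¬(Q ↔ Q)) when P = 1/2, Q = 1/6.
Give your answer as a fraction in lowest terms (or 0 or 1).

1

P → Q = 1/2 → 1/6 = 2/3
(P → Q) → P = 2/3 → 1/2 = 5/6
¬((P → Q) → P) = ¬5/6 = 1/6
¬Q = ¬1/6 = 5/6
Q ↔ Q = 1/6 ↔ 1/6 = 1
¬(Q ↔ Q) = ¬1 = 0
¬Q ↔ ¬(Q ↔ Q) = 5/6 ↔ 0 = 1/6
¬((P → Q) → P) ↔ (¬Q ↔ ¬(Q ↔ Q)) = 1/6 ↔ 1/6 = 1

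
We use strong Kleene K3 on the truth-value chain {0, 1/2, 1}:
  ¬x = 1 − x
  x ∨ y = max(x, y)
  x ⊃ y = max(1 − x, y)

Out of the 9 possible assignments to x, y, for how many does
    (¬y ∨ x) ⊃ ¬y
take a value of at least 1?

x = 0, y = 0 ↦ 1  ≥
x = 0, y = 1/2 ↦ 1/2  <
x = 0, y = 1 ↦ 1  ≥
x = 1/2, y = 0 ↦ 1  ≥
x = 1/2, y = 1/2 ↦ 1/2  <
x = 1/2, y = 1 ↦ 1/2  <
x = 1, y = 0 ↦ 1  ≥
x = 1, y = 1/2 ↦ 1/2  <
x = 1, y = 1 ↦ 0  <
So 4 of the 9 assignments meet the threshold.

4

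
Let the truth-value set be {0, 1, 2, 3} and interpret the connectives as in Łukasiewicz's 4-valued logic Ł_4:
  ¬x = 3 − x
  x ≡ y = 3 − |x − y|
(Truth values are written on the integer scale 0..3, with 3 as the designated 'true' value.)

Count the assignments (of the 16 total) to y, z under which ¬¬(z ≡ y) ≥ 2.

10

y = 0, z = 0 ↦ 3  ≥
y = 0, z = 1 ↦ 2  ≥
y = 0, z = 2 ↦ 1  <
y = 0, z = 3 ↦ 0  <
y = 1, z = 0 ↦ 2  ≥
y = 1, z = 1 ↦ 3  ≥
y = 1, z = 2 ↦ 2  ≥
y = 1, z = 3 ↦ 1  <
y = 2, z = 0 ↦ 1  <
y = 2, z = 1 ↦ 2  ≥
y = 2, z = 2 ↦ 3  ≥
y = 2, z = 3 ↦ 2  ≥
y = 3, z = 0 ↦ 0  <
y = 3, z = 1 ↦ 1  <
y = 3, z = 2 ↦ 2  ≥
y = 3, z = 3 ↦ 3  ≥
So 10 of the 16 assignments meet the threshold.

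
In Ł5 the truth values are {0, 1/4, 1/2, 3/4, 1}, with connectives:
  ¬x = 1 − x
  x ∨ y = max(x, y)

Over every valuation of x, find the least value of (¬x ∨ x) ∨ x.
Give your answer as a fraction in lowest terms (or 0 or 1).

Take x = 1/2:
¬x = ¬1/2 = 1/2
¬x ∨ x = 1/2 ∨ 1/2 = 1/2
(¬x ∨ x) ∨ x = 1/2 ∨ 1/2 = 1/2
No assignment yields a value below 1/2, so this is the minimum.

1/2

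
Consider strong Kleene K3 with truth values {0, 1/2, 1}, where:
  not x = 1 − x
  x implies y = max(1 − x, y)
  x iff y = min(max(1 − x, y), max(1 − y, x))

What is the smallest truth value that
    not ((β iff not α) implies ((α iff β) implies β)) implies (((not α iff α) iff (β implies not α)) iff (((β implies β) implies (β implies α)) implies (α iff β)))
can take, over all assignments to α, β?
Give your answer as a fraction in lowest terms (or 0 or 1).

Take α = 0, β = 1/2:
not α = not 0 = 1
β iff not α = 1/2 iff 1 = 1/2
α iff β = 0 iff 1/2 = 1/2
(α iff β) implies β = 1/2 implies 1/2 = 1/2
(β iff not α) implies ((α iff β) implies β) = 1/2 implies 1/2 = 1/2
not ((β iff not α) implies ((α iff β) implies β)) = not 1/2 = 1/2
not α = not 0 = 1
not α iff α = 1 iff 0 = 0
not α = not 0 = 1
β implies not α = 1/2 implies 1 = 1
(not α iff α) iff (β implies not α) = 0 iff 1 = 0
β implies β = 1/2 implies 1/2 = 1/2
β implies α = 1/2 implies 0 = 1/2
(β implies β) implies (β implies α) = 1/2 implies 1/2 = 1/2
α iff β = 0 iff 1/2 = 1/2
((β implies β) implies (β implies α)) implies (α iff β) = 1/2 implies 1/2 = 1/2
((not α iff α) iff (β implies not α)) iff (((β implies β) implies (β implies α)) implies (α iff β)) = 0 iff 1/2 = 1/2
not ((β iff not α) implies ((α iff β) implies β)) implies (((not α iff α) iff (β implies not α)) iff (((β implies β) implies (β implies α)) implies (α iff β))) = 1/2 implies 1/2 = 1/2
No assignment yields a value below 1/2, so this is the minimum.

1/2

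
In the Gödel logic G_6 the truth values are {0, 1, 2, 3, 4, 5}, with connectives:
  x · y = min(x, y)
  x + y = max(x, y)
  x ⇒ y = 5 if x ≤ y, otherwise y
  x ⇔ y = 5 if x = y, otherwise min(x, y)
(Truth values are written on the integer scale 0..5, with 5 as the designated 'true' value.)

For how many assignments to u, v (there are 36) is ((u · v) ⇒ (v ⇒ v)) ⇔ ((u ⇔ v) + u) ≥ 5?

value 5: 11 assignments (counts)
value 4: 5 assignments
value 3: 5 assignments
value 2: 5 assignments
value 1: 5 assignments
value 0: 5 assignments
So 11 of the 36 assignments meet the threshold.

11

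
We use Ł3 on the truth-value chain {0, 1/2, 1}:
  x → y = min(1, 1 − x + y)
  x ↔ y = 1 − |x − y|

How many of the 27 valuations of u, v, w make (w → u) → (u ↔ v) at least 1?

14

value 1: 14 assignments (counts)
value 1/2: 9 assignments
value 0: 4 assignments
So 14 of the 27 assignments meet the threshold.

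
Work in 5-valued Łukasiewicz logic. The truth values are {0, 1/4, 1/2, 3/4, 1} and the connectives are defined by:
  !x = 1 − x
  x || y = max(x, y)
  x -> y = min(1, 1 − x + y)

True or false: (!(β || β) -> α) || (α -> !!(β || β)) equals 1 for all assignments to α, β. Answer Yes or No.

No

Counterexample: take α = 1/4, β = 0.
β || β = 0 || 0 = 0
!(β || β) = !0 = 1
!(β || β) -> α = 1 -> 1/4 = 1/4
β || β = 0 || 0 = 0
!(β || β) = !0 = 1
!!(β || β) = !1 = 0
α -> !!(β || β) = 1/4 -> 0 = 3/4
(!(β || β) -> α) || (α -> !!(β || β)) = 1/4 || 3/4 = 3/4
This gives 3/4 ≠ 1.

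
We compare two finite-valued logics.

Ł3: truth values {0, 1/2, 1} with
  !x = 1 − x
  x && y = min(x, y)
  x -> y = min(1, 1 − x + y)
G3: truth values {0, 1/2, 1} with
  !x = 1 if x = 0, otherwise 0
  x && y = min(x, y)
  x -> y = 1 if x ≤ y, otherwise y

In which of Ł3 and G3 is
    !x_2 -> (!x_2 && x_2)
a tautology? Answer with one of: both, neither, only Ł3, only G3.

In Ł3: at x_2 = 0 the value is 0 — not a tautology.
In G3: at x_2 = 0 the value is 0 — not a tautology.

neither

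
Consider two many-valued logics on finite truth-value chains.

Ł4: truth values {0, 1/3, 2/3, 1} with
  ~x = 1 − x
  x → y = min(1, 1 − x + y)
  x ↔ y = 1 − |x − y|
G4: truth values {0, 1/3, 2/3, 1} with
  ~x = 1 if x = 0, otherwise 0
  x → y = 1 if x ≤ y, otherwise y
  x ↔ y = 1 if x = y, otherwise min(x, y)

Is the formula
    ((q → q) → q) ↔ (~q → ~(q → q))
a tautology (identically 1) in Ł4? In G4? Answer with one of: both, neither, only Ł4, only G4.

only Ł4

In Ł4: every assignment gives 1 — tautology.
In G4: at q = 1/3 the value is 1/3 — not a tautology.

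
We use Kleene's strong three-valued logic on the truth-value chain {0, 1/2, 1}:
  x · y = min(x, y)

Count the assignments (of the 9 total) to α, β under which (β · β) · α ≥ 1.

1

α = 0, β = 0 ↦ 0  <
α = 0, β = 1/2 ↦ 0  <
α = 0, β = 1 ↦ 0  <
α = 1/2, β = 0 ↦ 0  <
α = 1/2, β = 1/2 ↦ 1/2  <
α = 1/2, β = 1 ↦ 1/2  <
α = 1, β = 0 ↦ 0  <
α = 1, β = 1/2 ↦ 1/2  <
α = 1, β = 1 ↦ 1  ≥
So 1 of the 9 assignments meets the threshold.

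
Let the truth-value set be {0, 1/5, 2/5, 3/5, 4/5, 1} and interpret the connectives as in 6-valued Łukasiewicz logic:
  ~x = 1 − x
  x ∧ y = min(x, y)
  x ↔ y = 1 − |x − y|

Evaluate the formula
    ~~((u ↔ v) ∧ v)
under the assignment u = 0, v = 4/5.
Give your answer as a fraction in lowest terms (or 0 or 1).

u ↔ v = 0 ↔ 4/5 = 1/5
(u ↔ v) ∧ v = 1/5 ∧ 4/5 = 1/5
~((u ↔ v) ∧ v) = ~1/5 = 4/5
~~((u ↔ v) ∧ v) = ~4/5 = 1/5

1/5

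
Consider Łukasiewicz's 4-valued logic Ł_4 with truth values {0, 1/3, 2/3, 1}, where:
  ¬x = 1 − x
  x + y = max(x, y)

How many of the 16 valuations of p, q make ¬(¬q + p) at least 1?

p = 0, q = 0 ↦ 0  <
p = 0, q = 1/3 ↦ 1/3  <
p = 0, q = 2/3 ↦ 2/3  <
p = 0, q = 1 ↦ 1  ≥
p = 1/3, q = 0 ↦ 0  <
p = 1/3, q = 1/3 ↦ 1/3  <
p = 1/3, q = 2/3 ↦ 2/3  <
p = 1/3, q = 1 ↦ 2/3  <
p = 2/3, q = 0 ↦ 0  <
p = 2/3, q = 1/3 ↦ 1/3  <
p = 2/3, q = 2/3 ↦ 1/3  <
p = 2/3, q = 1 ↦ 1/3  <
p = 1, q = 0 ↦ 0  <
p = 1, q = 1/3 ↦ 0  <
p = 1, q = 2/3 ↦ 0  <
p = 1, q = 1 ↦ 0  <
So 1 of the 16 assignments meets the threshold.

1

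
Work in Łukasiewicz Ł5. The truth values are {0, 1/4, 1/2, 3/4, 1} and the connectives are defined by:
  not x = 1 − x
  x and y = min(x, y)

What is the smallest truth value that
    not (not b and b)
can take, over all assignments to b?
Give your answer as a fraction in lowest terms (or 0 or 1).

1/2

Take b = 1/2:
not b = not 1/2 = 1/2
not b and b = 1/2 and 1/2 = 1/2
not (not b and b) = not 1/2 = 1/2
No assignment yields a value below 1/2, so this is the minimum.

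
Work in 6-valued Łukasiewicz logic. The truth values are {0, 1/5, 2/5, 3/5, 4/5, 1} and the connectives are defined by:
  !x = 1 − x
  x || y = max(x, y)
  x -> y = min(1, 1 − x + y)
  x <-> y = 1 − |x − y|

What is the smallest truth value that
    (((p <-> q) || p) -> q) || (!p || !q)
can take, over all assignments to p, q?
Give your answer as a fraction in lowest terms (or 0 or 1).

Take p = 2/5, q = 2/5:
p <-> q = 2/5 <-> 2/5 = 1
(p <-> q) || p = 1 || 2/5 = 1
((p <-> q) || p) -> q = 1 -> 2/5 = 2/5
!p = !2/5 = 3/5
!q = !2/5 = 3/5
!p || !q = 3/5 || 3/5 = 3/5
(((p <-> q) || p) -> q) || (!p || !q) = 2/5 || 3/5 = 3/5
No assignment yields a value below 3/5, so this is the minimum.

3/5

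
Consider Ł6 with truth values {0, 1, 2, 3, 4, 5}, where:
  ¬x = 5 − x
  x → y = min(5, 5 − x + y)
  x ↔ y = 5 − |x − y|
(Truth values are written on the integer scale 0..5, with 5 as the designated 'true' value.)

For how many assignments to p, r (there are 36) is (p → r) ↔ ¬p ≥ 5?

11

value 5: 11 assignments (counts)
value 4: 9 assignments
value 3: 7 assignments
value 2: 5 assignments
value 1: 3 assignments
value 0: 1 assignment
So 11 of the 36 assignments meet the threshold.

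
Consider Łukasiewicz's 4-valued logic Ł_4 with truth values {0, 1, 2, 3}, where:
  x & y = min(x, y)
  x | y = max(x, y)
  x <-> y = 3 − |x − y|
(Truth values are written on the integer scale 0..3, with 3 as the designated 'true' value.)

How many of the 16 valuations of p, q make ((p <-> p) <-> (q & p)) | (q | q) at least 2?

8

p = 0, q = 0 ↦ 0  <
p = 0, q = 1 ↦ 1  <
p = 0, q = 2 ↦ 2  ≥
p = 0, q = 3 ↦ 3  ≥
p = 1, q = 0 ↦ 0  <
p = 1, q = 1 ↦ 1  <
p = 1, q = 2 ↦ 2  ≥
p = 1, q = 3 ↦ 3  ≥
p = 2, q = 0 ↦ 0  <
p = 2, q = 1 ↦ 1  <
p = 2, q = 2 ↦ 2  ≥
p = 2, q = 3 ↦ 3  ≥
p = 3, q = 0 ↦ 0  <
p = 3, q = 1 ↦ 1  <
p = 3, q = 2 ↦ 2  ≥
p = 3, q = 3 ↦ 3  ≥
So 8 of the 16 assignments meet the threshold.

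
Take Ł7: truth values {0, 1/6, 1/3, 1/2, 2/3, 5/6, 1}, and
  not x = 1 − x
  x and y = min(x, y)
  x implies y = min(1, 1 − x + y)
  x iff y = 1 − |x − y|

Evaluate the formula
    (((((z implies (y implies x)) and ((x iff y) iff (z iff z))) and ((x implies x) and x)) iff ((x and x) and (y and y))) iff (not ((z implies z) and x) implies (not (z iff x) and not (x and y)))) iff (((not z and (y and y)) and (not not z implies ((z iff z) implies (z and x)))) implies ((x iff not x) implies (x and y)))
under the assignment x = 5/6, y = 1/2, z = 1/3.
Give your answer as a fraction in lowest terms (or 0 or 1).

y implies x = 1/2 implies 5/6 = 1
z implies (y implies x) = 1/3 implies 1 = 1
x iff y = 5/6 iff 1/2 = 2/3
z iff z = 1/3 iff 1/3 = 1
(x iff y) iff (z iff z) = 2/3 iff 1 = 2/3
(z implies (y implies x)) and ((x iff y) iff (z iff z)) = 1 and 2/3 = 2/3
x implies x = 5/6 implies 5/6 = 1
(x implies x) and x = 1 and 5/6 = 5/6
((z implies (y implies x)) and ((x iff y) iff (z iff z))) and ((x implies x) and x) = 2/3 and 5/6 = 2/3
x and x = 5/6 and 5/6 = 5/6
y and y = 1/2 and 1/2 = 1/2
(x and x) and (y and y) = 5/6 and 1/2 = 1/2
(((z implies (y implies x)) and ((x iff y) iff (z iff z))) and ((x implies x) and x)) iff ((x and x) and (y and y)) = 2/3 iff 1/2 = 5/6
z implies z = 1/3 implies 1/3 = 1
(z implies z) and x = 1 and 5/6 = 5/6
not ((z implies z) and x) = not 5/6 = 1/6
z iff x = 1/3 iff 5/6 = 1/2
not (z iff x) = not 1/2 = 1/2
x and y = 5/6 and 1/2 = 1/2
not (x and y) = not 1/2 = 1/2
not (z iff x) and not (x and y) = 1/2 and 1/2 = 1/2
not ((z implies z) and x) implies (not (z iff x) and not (x and y)) = 1/6 implies 1/2 = 1
((((z implies (y implies x)) and ((x iff y) iff (z iff z))) and ((x implies x) and x)) iff ((x and x) and (y and y))) iff (not ((z implies z) and x) implies (not (z iff x) and not (x and y))) = 5/6 iff 1 = 5/6
not z = not 1/3 = 2/3
y and y = 1/2 and 1/2 = 1/2
not z and (y and y) = 2/3 and 1/2 = 1/2
not z = not 1/3 = 2/3
not not z = not 2/3 = 1/3
z iff z = 1/3 iff 1/3 = 1
z and x = 1/3 and 5/6 = 1/3
(z iff z) implies (z and x) = 1 implies 1/3 = 1/3
not not z implies ((z iff z) implies (z and x)) = 1/3 implies 1/3 = 1
(not z and (y and y)) and (not not z implies ((z iff z) implies (z and x))) = 1/2 and 1 = 1/2
not x = not 5/6 = 1/6
x iff not x = 5/6 iff 1/6 = 1/3
x and y = 5/6 and 1/2 = 1/2
(x iff not x) implies (x and y) = 1/3 implies 1/2 = 1
((not z and (y and y)) and (not not z implies ((z iff z) implies (z and x)))) implies ((x iff not x) implies (x and y)) = 1/2 implies 1 = 1
(((((z implies (y implies x)) and ((x iff y) iff (z iff z))) and ((x implies x) and x)) iff ((x and x) and (y and y))) iff (not ((z implies z) and x) implies (not (z iff x) and not (x and y)))) iff (((not z and (y and y)) and (not not z implies ((z iff z) implies (z and x)))) implies ((x iff not x) implies (x and y))) = 5/6 iff 1 = 5/6

5/6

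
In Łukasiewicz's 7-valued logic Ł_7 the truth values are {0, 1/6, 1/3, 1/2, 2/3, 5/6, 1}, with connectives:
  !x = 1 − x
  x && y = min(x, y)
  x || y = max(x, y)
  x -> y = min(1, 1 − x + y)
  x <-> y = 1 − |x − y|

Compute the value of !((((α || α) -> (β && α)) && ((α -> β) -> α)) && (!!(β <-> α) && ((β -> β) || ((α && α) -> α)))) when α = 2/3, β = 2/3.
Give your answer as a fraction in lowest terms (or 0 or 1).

α || α = 2/3 || 2/3 = 2/3
β && α = 2/3 && 2/3 = 2/3
(α || α) -> (β && α) = 2/3 -> 2/3 = 1
α -> β = 2/3 -> 2/3 = 1
(α -> β) -> α = 1 -> 2/3 = 2/3
((α || α) -> (β && α)) && ((α -> β) -> α) = 1 && 2/3 = 2/3
β <-> α = 2/3 <-> 2/3 = 1
!(β <-> α) = !1 = 0
!!(β <-> α) = !0 = 1
β -> β = 2/3 -> 2/3 = 1
α && α = 2/3 && 2/3 = 2/3
(α && α) -> α = 2/3 -> 2/3 = 1
(β -> β) || ((α && α) -> α) = 1 || 1 = 1
!!(β <-> α) && ((β -> β) || ((α && α) -> α)) = 1 && 1 = 1
(((α || α) -> (β && α)) && ((α -> β) -> α)) && (!!(β <-> α) && ((β -> β) || ((α && α) -> α))) = 2/3 && 1 = 2/3
!((((α || α) -> (β && α)) && ((α -> β) -> α)) && (!!(β <-> α) && ((β -> β) || ((α && α) -> α)))) = !2/3 = 1/3

1/3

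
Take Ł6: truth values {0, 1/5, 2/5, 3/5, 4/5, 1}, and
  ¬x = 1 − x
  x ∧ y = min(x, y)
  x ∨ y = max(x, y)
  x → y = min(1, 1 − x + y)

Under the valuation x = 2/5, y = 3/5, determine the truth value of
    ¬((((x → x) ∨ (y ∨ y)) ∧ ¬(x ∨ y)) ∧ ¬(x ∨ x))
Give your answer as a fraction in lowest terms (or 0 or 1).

x → x = 2/5 → 2/5 = 1
y ∨ y = 3/5 ∨ 3/5 = 3/5
(x → x) ∨ (y ∨ y) = 1 ∨ 3/5 = 1
x ∨ y = 2/5 ∨ 3/5 = 3/5
¬(x ∨ y) = ¬3/5 = 2/5
((x → x) ∨ (y ∨ y)) ∧ ¬(x ∨ y) = 1 ∧ 2/5 = 2/5
x ∨ x = 2/5 ∨ 2/5 = 2/5
¬(x ∨ x) = ¬2/5 = 3/5
(((x → x) ∨ (y ∨ y)) ∧ ¬(x ∨ y)) ∧ ¬(x ∨ x) = 2/5 ∧ 3/5 = 2/5
¬((((x → x) ∨ (y ∨ y)) ∧ ¬(x ∨ y)) ∧ ¬(x ∨ x)) = ¬2/5 = 3/5

3/5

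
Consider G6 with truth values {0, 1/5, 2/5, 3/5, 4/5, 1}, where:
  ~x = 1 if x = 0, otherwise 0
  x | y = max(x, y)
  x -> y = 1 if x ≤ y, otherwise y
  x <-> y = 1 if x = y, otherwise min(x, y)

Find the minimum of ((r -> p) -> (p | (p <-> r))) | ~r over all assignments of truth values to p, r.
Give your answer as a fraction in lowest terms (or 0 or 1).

Take p = 2/5, r = 1/5:
r -> p = 1/5 -> 2/5 = 1
p <-> r = 2/5 <-> 1/5 = 1/5
p | (p <-> r) = 2/5 | 1/5 = 2/5
(r -> p) -> (p | (p <-> r)) = 1 -> 2/5 = 2/5
~r = ~1/5 = 0
((r -> p) -> (p | (p <-> r))) | ~r = 2/5 | 0 = 2/5
No assignment yields a value below 2/5, so this is the minimum.

2/5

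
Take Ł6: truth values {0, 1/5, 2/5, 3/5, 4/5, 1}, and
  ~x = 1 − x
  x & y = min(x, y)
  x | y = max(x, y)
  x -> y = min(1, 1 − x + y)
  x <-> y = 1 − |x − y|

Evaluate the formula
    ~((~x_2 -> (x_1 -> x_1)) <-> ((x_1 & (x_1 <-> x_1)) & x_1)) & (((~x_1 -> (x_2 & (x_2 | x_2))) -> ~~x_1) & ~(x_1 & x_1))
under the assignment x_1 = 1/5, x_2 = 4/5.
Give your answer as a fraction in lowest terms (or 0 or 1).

1/5

~x_2 = ~4/5 = 1/5
x_1 -> x_1 = 1/5 -> 1/5 = 1
~x_2 -> (x_1 -> x_1) = 1/5 -> 1 = 1
x_1 <-> x_1 = 1/5 <-> 1/5 = 1
x_1 & (x_1 <-> x_1) = 1/5 & 1 = 1/5
(x_1 & (x_1 <-> x_1)) & x_1 = 1/5 & 1/5 = 1/5
(~x_2 -> (x_1 -> x_1)) <-> ((x_1 & (x_1 <-> x_1)) & x_1) = 1 <-> 1/5 = 1/5
~((~x_2 -> (x_1 -> x_1)) <-> ((x_1 & (x_1 <-> x_1)) & x_1)) = ~1/5 = 4/5
~x_1 = ~1/5 = 4/5
x_2 | x_2 = 4/5 | 4/5 = 4/5
x_2 & (x_2 | x_2) = 4/5 & 4/5 = 4/5
~x_1 -> (x_2 & (x_2 | x_2)) = 4/5 -> 4/5 = 1
~x_1 = ~1/5 = 4/5
~~x_1 = ~4/5 = 1/5
(~x_1 -> (x_2 & (x_2 | x_2))) -> ~~x_1 = 1 -> 1/5 = 1/5
x_1 & x_1 = 1/5 & 1/5 = 1/5
~(x_1 & x_1) = ~1/5 = 4/5
((~x_1 -> (x_2 & (x_2 | x_2))) -> ~~x_1) & ~(x_1 & x_1) = 1/5 & 4/5 = 1/5
~((~x_2 -> (x_1 -> x_1)) <-> ((x_1 & (x_1 <-> x_1)) & x_1)) & (((~x_1 -> (x_2 & (x_2 | x_2))) -> ~~x_1) & ~(x_1 & x_1)) = 4/5 & 1/5 = 1/5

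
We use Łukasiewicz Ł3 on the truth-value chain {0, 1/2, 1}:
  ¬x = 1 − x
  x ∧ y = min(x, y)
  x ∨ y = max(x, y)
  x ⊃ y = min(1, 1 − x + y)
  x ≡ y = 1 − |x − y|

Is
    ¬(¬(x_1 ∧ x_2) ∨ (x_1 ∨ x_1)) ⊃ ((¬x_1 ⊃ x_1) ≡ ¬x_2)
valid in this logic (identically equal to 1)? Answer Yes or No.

No

Counterexample: take x_1 = 1/2, x_2 = 1.
x_1 ∧ x_2 = 1/2 ∧ 1 = 1/2
¬(x_1 ∧ x_2) = ¬1/2 = 1/2
x_1 ∨ x_1 = 1/2 ∨ 1/2 = 1/2
¬(x_1 ∧ x_2) ∨ (x_1 ∨ x_1) = 1/2 ∨ 1/2 = 1/2
¬(¬(x_1 ∧ x_2) ∨ (x_1 ∨ x_1)) = ¬1/2 = 1/2
¬x_1 = ¬1/2 = 1/2
¬x_1 ⊃ x_1 = 1/2 ⊃ 1/2 = 1
¬x_2 = ¬1 = 0
(¬x_1 ⊃ x_1) ≡ ¬x_2 = 1 ≡ 0 = 0
¬(¬(x_1 ∧ x_2) ∨ (x_1 ∨ x_1)) ⊃ ((¬x_1 ⊃ x_1) ≡ ¬x_2) = 1/2 ⊃ 0 = 1/2
This gives 1/2 ≠ 1.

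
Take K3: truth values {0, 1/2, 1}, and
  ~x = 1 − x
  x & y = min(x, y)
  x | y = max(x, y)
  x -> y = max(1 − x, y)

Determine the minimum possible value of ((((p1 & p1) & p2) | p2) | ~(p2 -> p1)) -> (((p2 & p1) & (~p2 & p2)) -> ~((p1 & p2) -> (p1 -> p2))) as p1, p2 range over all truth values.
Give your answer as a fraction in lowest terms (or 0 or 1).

Take p1 = 1/2, p2 = 1/2:
p1 & p1 = 1/2 & 1/2 = 1/2
(p1 & p1) & p2 = 1/2 & 1/2 = 1/2
((p1 & p1) & p2) | p2 = 1/2 | 1/2 = 1/2
p2 -> p1 = 1/2 -> 1/2 = 1/2
~(p2 -> p1) = ~1/2 = 1/2
(((p1 & p1) & p2) | p2) | ~(p2 -> p1) = 1/2 | 1/2 = 1/2
p2 & p1 = 1/2 & 1/2 = 1/2
~p2 = ~1/2 = 1/2
~p2 & p2 = 1/2 & 1/2 = 1/2
(p2 & p1) & (~p2 & p2) = 1/2 & 1/2 = 1/2
p1 & p2 = 1/2 & 1/2 = 1/2
p1 -> p2 = 1/2 -> 1/2 = 1/2
(p1 & p2) -> (p1 -> p2) = 1/2 -> 1/2 = 1/2
~((p1 & p2) -> (p1 -> p2)) = ~1/2 = 1/2
((p2 & p1) & (~p2 & p2)) -> ~((p1 & p2) -> (p1 -> p2)) = 1/2 -> 1/2 = 1/2
((((p1 & p1) & p2) | p2) | ~(p2 -> p1)) -> (((p2 & p1) & (~p2 & p2)) -> ~((p1 & p2) -> (p1 -> p2))) = 1/2 -> 1/2 = 1/2
No assignment yields a value below 1/2, so this is the minimum.

1/2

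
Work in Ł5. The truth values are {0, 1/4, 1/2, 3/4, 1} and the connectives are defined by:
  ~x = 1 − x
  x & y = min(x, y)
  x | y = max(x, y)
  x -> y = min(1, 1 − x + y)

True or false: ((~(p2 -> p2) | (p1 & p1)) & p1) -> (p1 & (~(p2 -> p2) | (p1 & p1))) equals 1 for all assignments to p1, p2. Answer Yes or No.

At p1 = 3/4, p2 = 1/4, for instance:
p2 -> p2 = 1/4 -> 1/4 = 1
~(p2 -> p2) = ~1 = 0
p1 & p1 = 3/4 & 3/4 = 3/4
~(p2 -> p2) | (p1 & p1) = 0 | 3/4 = 3/4
(~(p2 -> p2) | (p1 & p1)) & p1 = 3/4 & 3/4 = 3/4
p1 & (~(p2 -> p2) | (p1 & p1)) = 3/4 & 3/4 = 3/4
((~(p2 -> p2) | (p1 & p1)) & p1) -> (p1 & (~(p2 -> p2) | (p1 & p1))) = 3/4 -> 3/4 = 1
and checking the remaining 24 assignments likewise gives ≥ 1 in every case.

Yes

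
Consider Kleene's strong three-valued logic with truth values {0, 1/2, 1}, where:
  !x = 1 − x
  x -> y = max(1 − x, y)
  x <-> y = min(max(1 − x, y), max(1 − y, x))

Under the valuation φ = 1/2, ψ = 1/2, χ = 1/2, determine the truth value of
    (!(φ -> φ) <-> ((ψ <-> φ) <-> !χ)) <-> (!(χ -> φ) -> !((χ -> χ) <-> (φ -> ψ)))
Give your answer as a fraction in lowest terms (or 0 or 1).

1/2

φ -> φ = 1/2 -> 1/2 = 1/2
!(φ -> φ) = !1/2 = 1/2
ψ <-> φ = 1/2 <-> 1/2 = 1/2
!χ = !1/2 = 1/2
(ψ <-> φ) <-> !χ = 1/2 <-> 1/2 = 1/2
!(φ -> φ) <-> ((ψ <-> φ) <-> !χ) = 1/2 <-> 1/2 = 1/2
χ -> φ = 1/2 -> 1/2 = 1/2
!(χ -> φ) = !1/2 = 1/2
χ -> χ = 1/2 -> 1/2 = 1/2
φ -> ψ = 1/2 -> 1/2 = 1/2
(χ -> χ) <-> (φ -> ψ) = 1/2 <-> 1/2 = 1/2
!((χ -> χ) <-> (φ -> ψ)) = !1/2 = 1/2
!(χ -> φ) -> !((χ -> χ) <-> (φ -> ψ)) = 1/2 -> 1/2 = 1/2
(!(φ -> φ) <-> ((ψ <-> φ) <-> !χ)) <-> (!(χ -> φ) -> !((χ -> χ) <-> (φ -> ψ))) = 1/2 <-> 1/2 = 1/2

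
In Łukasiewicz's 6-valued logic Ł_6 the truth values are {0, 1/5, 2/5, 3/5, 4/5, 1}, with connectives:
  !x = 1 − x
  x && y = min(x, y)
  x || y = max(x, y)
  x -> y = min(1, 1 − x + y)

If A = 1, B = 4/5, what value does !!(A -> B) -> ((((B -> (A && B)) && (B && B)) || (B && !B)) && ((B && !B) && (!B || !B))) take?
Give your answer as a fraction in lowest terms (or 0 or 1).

A -> B = 1 -> 4/5 = 4/5
!(A -> B) = !4/5 = 1/5
!!(A -> B) = !1/5 = 4/5
A && B = 1 && 4/5 = 4/5
B -> (A && B) = 4/5 -> 4/5 = 1
B && B = 4/5 && 4/5 = 4/5
(B -> (A && B)) && (B && B) = 1 && 4/5 = 4/5
!B = !4/5 = 1/5
B && !B = 4/5 && 1/5 = 1/5
((B -> (A && B)) && (B && B)) || (B && !B) = 4/5 || 1/5 = 4/5
!B = !4/5 = 1/5
B && !B = 4/5 && 1/5 = 1/5
!B = !4/5 = 1/5
!B = !4/5 = 1/5
!B || !B = 1/5 || 1/5 = 1/5
(B && !B) && (!B || !B) = 1/5 && 1/5 = 1/5
(((B -> (A && B)) && (B && B)) || (B && !B)) && ((B && !B) && (!B || !B)) = 4/5 && 1/5 = 1/5
!!(A -> B) -> ((((B -> (A && B)) && (B && B)) || (B && !B)) && ((B && !B) && (!B || !B))) = 4/5 -> 1/5 = 2/5

2/5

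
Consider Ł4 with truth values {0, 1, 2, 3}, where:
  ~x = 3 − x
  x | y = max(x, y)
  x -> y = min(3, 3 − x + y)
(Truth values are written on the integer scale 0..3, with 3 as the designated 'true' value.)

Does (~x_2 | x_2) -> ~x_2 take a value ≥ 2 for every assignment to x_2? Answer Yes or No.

No

Counterexample: take x_2 = 3.
~x_2 = ~3 = 0
~x_2 | x_2 = 0 | 3 = 3
(~x_2 | x_2) -> ~x_2 = 3 -> 0 = 0
This gives 0, which is below 2.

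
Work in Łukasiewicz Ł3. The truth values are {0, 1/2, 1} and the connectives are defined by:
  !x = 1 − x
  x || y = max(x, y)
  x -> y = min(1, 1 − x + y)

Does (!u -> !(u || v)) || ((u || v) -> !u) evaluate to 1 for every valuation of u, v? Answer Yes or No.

No

Counterexample: take u = 1/2, v = 1.
!u = !1/2 = 1/2
u || v = 1/2 || 1 = 1
!(u || v) = !1 = 0
!u -> !(u || v) = 1/2 -> 0 = 1/2
u || v = 1/2 || 1 = 1
!u = !1/2 = 1/2
(u || v) -> !u = 1 -> 1/2 = 1/2
(!u -> !(u || v)) || ((u || v) -> !u) = 1/2 || 1/2 = 1/2
This gives 1/2 ≠ 1.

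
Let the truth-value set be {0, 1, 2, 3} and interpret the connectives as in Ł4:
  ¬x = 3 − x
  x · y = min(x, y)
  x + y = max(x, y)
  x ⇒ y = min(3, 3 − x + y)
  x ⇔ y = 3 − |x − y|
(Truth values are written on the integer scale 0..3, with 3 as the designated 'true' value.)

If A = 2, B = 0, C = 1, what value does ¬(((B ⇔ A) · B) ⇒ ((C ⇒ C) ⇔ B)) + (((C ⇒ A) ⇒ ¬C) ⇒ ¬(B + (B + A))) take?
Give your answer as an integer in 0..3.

B ⇔ A = 0 ⇔ 2 = 1
(B ⇔ A) · B = 1 · 0 = 0
C ⇒ C = 1 ⇒ 1 = 3
(C ⇒ C) ⇔ B = 3 ⇔ 0 = 0
((B ⇔ A) · B) ⇒ ((C ⇒ C) ⇔ B) = 0 ⇒ 0 = 3
¬(((B ⇔ A) · B) ⇒ ((C ⇒ C) ⇔ B)) = ¬3 = 0
C ⇒ A = 1 ⇒ 2 = 3
¬C = ¬1 = 2
(C ⇒ A) ⇒ ¬C = 3 ⇒ 2 = 2
B + A = 0 + 2 = 2
B + (B + A) = 0 + 2 = 2
¬(B + (B + A)) = ¬2 = 1
((C ⇒ A) ⇒ ¬C) ⇒ ¬(B + (B + A)) = 2 ⇒ 1 = 2
¬(((B ⇔ A) · B) ⇒ ((C ⇒ C) ⇔ B)) + (((C ⇒ A) ⇒ ¬C) ⇒ ¬(B + (B + A))) = 0 + 2 = 2

2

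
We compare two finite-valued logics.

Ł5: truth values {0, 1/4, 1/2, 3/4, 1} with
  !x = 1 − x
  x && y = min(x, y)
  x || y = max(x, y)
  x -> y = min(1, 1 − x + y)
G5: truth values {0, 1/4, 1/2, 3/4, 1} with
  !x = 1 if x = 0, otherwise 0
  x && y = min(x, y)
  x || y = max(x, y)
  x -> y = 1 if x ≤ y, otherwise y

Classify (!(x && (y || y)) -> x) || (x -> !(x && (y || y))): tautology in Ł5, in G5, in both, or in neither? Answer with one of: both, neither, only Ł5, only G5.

In Ł5: every assignment gives 1 — tautology.
In G5: every assignment gives 1 — tautology.

both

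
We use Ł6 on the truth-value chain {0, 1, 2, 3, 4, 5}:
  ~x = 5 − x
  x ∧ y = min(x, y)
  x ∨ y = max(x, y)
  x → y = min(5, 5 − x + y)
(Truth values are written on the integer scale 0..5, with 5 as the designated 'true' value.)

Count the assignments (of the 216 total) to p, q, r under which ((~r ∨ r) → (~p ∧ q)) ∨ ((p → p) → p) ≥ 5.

value 5: 64 assignments (counts)
value 4: 66 assignments
value 3: 50 assignments
value 2: 24 assignments
value 1: 10 assignments
value 0: 2 assignments
So 64 of the 216 assignments meet the threshold.

64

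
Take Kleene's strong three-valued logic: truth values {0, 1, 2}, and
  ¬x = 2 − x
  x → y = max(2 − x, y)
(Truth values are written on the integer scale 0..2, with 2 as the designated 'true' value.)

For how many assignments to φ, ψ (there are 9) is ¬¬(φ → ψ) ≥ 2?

5

φ = 0, ψ = 0 ↦ 2  ≥
φ = 0, ψ = 1 ↦ 2  ≥
φ = 0, ψ = 2 ↦ 2  ≥
φ = 1, ψ = 0 ↦ 1  <
φ = 1, ψ = 1 ↦ 1  <
φ = 1, ψ = 2 ↦ 2  ≥
φ = 2, ψ = 0 ↦ 0  <
φ = 2, ψ = 1 ↦ 1  <
φ = 2, ψ = 2 ↦ 2  ≥
So 5 of the 9 assignments meet the threshold.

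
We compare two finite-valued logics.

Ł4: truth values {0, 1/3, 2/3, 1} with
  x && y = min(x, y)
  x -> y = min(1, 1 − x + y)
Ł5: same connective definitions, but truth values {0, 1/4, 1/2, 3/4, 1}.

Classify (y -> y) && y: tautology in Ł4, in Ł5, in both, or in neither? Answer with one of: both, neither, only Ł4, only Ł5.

In Ł4: at y = 0 the value is 0 — not a tautology.
In Ł5: at y = 0 the value is 0 — not a tautology.

neither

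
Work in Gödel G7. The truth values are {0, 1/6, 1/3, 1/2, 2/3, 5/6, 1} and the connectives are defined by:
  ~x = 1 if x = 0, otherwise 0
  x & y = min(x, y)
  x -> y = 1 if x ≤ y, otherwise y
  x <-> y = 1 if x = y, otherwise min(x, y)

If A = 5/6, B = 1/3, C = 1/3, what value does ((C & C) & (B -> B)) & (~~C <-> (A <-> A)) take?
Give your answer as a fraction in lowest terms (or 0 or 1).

C & C = 1/3 & 1/3 = 1/3
B -> B = 1/3 -> 1/3 = 1
(C & C) & (B -> B) = 1/3 & 1 = 1/3
~C = ~1/3 = 0
~~C = ~0 = 1
A <-> A = 5/6 <-> 5/6 = 1
~~C <-> (A <-> A) = 1 <-> 1 = 1
((C & C) & (B -> B)) & (~~C <-> (A <-> A)) = 1/3 & 1 = 1/3

1/3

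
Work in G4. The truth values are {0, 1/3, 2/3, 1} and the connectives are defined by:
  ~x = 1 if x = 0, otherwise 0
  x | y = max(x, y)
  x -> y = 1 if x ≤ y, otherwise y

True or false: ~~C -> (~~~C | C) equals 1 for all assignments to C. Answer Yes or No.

Counterexample: take C = 1/3.
~C = ~1/3 = 0
~~C = ~0 = 1
~C = ~1/3 = 0
~~C = ~0 = 1
~~~C = ~1 = 0
~~~C | C = 0 | 1/3 = 1/3
~~C -> (~~~C | C) = 1 -> 1/3 = 1/3
This gives 1/3 ≠ 1.

No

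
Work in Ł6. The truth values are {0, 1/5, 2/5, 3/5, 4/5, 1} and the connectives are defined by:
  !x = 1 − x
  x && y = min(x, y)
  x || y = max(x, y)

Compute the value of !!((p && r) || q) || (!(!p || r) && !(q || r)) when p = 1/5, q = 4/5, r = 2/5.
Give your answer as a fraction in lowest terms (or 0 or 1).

p && r = 1/5 && 2/5 = 1/5
(p && r) || q = 1/5 || 4/5 = 4/5
!((p && r) || q) = !4/5 = 1/5
!!((p && r) || q) = !1/5 = 4/5
!p = !1/5 = 4/5
!p || r = 4/5 || 2/5 = 4/5
!(!p || r) = !4/5 = 1/5
q || r = 4/5 || 2/5 = 4/5
!(q || r) = !4/5 = 1/5
!(!p || r) && !(q || r) = 1/5 && 1/5 = 1/5
!!((p && r) || q) || (!(!p || r) && !(q || r)) = 4/5 || 1/5 = 4/5

4/5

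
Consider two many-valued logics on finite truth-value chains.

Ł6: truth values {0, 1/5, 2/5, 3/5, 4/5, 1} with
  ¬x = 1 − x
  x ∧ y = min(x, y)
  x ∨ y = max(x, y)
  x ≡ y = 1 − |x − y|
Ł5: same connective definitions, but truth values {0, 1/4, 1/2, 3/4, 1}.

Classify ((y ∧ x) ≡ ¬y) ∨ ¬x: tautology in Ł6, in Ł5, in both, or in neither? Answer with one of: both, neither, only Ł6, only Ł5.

neither

In Ł6: at x = 1/5, y = 0 the value is 4/5 — not a tautology.
In Ł5: at x = 1/4, y = 0 the value is 3/4 — not a tautology.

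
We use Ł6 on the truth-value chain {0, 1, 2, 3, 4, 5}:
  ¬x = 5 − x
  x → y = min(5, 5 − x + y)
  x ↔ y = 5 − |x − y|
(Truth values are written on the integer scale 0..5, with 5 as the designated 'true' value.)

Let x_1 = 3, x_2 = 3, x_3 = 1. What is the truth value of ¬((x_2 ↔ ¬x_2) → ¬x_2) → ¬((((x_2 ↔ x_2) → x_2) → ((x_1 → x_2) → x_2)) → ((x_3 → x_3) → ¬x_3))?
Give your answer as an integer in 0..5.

¬x_2 = ¬3 = 2
x_2 ↔ ¬x_2 = 3 ↔ 2 = 4
¬x_2 = ¬3 = 2
(x_2 ↔ ¬x_2) → ¬x_2 = 4 → 2 = 3
¬((x_2 ↔ ¬x_2) → ¬x_2) = ¬3 = 2
x_2 ↔ x_2 = 3 ↔ 3 = 5
(x_2 ↔ x_2) → x_2 = 5 → 3 = 3
x_1 → x_2 = 3 → 3 = 5
(x_1 → x_2) → x_2 = 5 → 3 = 3
((x_2 ↔ x_2) → x_2) → ((x_1 → x_2) → x_2) = 3 → 3 = 5
x_3 → x_3 = 1 → 1 = 5
¬x_3 = ¬1 = 4
(x_3 → x_3) → ¬x_3 = 5 → 4 = 4
(((x_2 ↔ x_2) → x_2) → ((x_1 → x_2) → x_2)) → ((x_3 → x_3) → ¬x_3) = 5 → 4 = 4
¬((((x_2 ↔ x_2) → x_2) → ((x_1 → x_2) → x_2)) → ((x_3 → x_3) → ¬x_3)) = ¬4 = 1
¬((x_2 ↔ ¬x_2) → ¬x_2) → ¬((((x_2 ↔ x_2) → x_2) → ((x_1 → x_2) → x_2)) → ((x_3 → x_3) → ¬x_3)) = 2 → 1 = 4

4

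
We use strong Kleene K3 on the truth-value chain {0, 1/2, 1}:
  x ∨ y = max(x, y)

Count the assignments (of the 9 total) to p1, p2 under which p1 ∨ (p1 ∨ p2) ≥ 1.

5

p1 = 0, p2 = 0 ↦ 0  <
p1 = 0, p2 = 1/2 ↦ 1/2  <
p1 = 0, p2 = 1 ↦ 1  ≥
p1 = 1/2, p2 = 0 ↦ 1/2  <
p1 = 1/2, p2 = 1/2 ↦ 1/2  <
p1 = 1/2, p2 = 1 ↦ 1  ≥
p1 = 1, p2 = 0 ↦ 1  ≥
p1 = 1, p2 = 1/2 ↦ 1  ≥
p1 = 1, p2 = 1 ↦ 1  ≥
So 5 of the 9 assignments meet the threshold.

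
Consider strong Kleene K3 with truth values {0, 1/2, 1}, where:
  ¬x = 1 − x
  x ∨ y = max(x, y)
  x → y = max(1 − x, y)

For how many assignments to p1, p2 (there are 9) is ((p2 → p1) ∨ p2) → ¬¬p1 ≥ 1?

3

p1 = 0, p2 = 0 ↦ 0  <
p1 = 0, p2 = 1/2 ↦ 1/2  <
p1 = 0, p2 = 1 ↦ 0  <
p1 = 1/2, p2 = 0 ↦ 1/2  <
p1 = 1/2, p2 = 1/2 ↦ 1/2  <
p1 = 1/2, p2 = 1 ↦ 1/2  <
p1 = 1, p2 = 0 ↦ 1  ≥
p1 = 1, p2 = 1/2 ↦ 1  ≥
p1 = 1, p2 = 1 ↦ 1  ≥
So 3 of the 9 assignments meet the threshold.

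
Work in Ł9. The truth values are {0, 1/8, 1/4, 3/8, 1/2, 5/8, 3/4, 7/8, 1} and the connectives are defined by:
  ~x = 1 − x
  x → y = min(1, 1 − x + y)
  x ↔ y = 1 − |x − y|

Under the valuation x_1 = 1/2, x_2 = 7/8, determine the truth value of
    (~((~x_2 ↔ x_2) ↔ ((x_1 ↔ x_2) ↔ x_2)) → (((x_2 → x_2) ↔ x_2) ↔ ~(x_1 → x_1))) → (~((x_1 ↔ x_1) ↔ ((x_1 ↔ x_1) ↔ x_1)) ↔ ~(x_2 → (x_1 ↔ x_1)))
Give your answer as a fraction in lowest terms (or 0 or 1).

7/8

~x_2 = ~7/8 = 1/8
~x_2 ↔ x_2 = 1/8 ↔ 7/8 = 1/4
x_1 ↔ x_2 = 1/2 ↔ 7/8 = 5/8
(x_1 ↔ x_2) ↔ x_2 = 5/8 ↔ 7/8 = 3/4
(~x_2 ↔ x_2) ↔ ((x_1 ↔ x_2) ↔ x_2) = 1/4 ↔ 3/4 = 1/2
~((~x_2 ↔ x_2) ↔ ((x_1 ↔ x_2) ↔ x_2)) = ~1/2 = 1/2
x_2 → x_2 = 7/8 → 7/8 = 1
(x_2 → x_2) ↔ x_2 = 1 ↔ 7/8 = 7/8
x_1 → x_1 = 1/2 → 1/2 = 1
~(x_1 → x_1) = ~1 = 0
((x_2 → x_2) ↔ x_2) ↔ ~(x_1 → x_1) = 7/8 ↔ 0 = 1/8
~((~x_2 ↔ x_2) ↔ ((x_1 ↔ x_2) ↔ x_2)) → (((x_2 → x_2) ↔ x_2) ↔ ~(x_1 → x_1)) = 1/2 → 1/8 = 5/8
x_1 ↔ x_1 = 1/2 ↔ 1/2 = 1
x_1 ↔ x_1 = 1/2 ↔ 1/2 = 1
(x_1 ↔ x_1) ↔ x_1 = 1 ↔ 1/2 = 1/2
(x_1 ↔ x_1) ↔ ((x_1 ↔ x_1) ↔ x_1) = 1 ↔ 1/2 = 1/2
~((x_1 ↔ x_1) ↔ ((x_1 ↔ x_1) ↔ x_1)) = ~1/2 = 1/2
x_1 ↔ x_1 = 1/2 ↔ 1/2 = 1
x_2 → (x_1 ↔ x_1) = 7/8 → 1 = 1
~(x_2 → (x_1 ↔ x_1)) = ~1 = 0
~((x_1 ↔ x_1) ↔ ((x_1 ↔ x_1) ↔ x_1)) ↔ ~(x_2 → (x_1 ↔ x_1)) = 1/2 ↔ 0 = 1/2
(~((~x_2 ↔ x_2) ↔ ((x_1 ↔ x_2) ↔ x_2)) → (((x_2 → x_2) ↔ x_2) ↔ ~(x_1 → x_1))) → (~((x_1 ↔ x_1) ↔ ((x_1 ↔ x_1) ↔ x_1)) ↔ ~(x_2 → (x_1 ↔ x_1))) = 5/8 → 1/2 = 7/8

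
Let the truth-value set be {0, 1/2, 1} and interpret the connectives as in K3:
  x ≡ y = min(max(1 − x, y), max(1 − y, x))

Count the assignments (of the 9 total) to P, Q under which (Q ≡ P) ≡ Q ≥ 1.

2

P = 0, Q = 0 ↦ 0  <
P = 0, Q = 1/2 ↦ 1/2  <
P = 0, Q = 1 ↦ 0  <
P = 1/2, Q = 0 ↦ 1/2  <
P = 1/2, Q = 1/2 ↦ 1/2  <
P = 1/2, Q = 1 ↦ 1/2  <
P = 1, Q = 0 ↦ 1  ≥
P = 1, Q = 1/2 ↦ 1/2  <
P = 1, Q = 1 ↦ 1  ≥
So 2 of the 9 assignments meet the threshold.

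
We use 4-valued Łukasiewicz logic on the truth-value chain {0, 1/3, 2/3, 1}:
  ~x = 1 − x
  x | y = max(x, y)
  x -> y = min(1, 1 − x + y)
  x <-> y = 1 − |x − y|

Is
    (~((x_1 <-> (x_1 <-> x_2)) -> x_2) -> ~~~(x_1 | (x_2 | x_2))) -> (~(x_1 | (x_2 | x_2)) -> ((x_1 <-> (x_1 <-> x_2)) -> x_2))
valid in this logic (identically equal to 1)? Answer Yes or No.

Counterexample: take x_1 = 1/3, x_2 = 0.
x_1 <-> x_2 = 1/3 <-> 0 = 2/3
x_1 <-> (x_1 <-> x_2) = 1/3 <-> 2/3 = 2/3
(x_1 <-> (x_1 <-> x_2)) -> x_2 = 2/3 -> 0 = 1/3
~((x_1 <-> (x_1 <-> x_2)) -> x_2) = ~1/3 = 2/3
x_2 | x_2 = 0 | 0 = 0
x_1 | (x_2 | x_2) = 1/3 | 0 = 1/3
~(x_1 | (x_2 | x_2)) = ~1/3 = 2/3
~~(x_1 | (x_2 | x_2)) = ~2/3 = 1/3
~~~(x_1 | (x_2 | x_2)) = ~1/3 = 2/3
~((x_1 <-> (x_1 <-> x_2)) -> x_2) -> ~~~(x_1 | (x_2 | x_2)) = 2/3 -> 2/3 = 1
x_2 | x_2 = 0 | 0 = 0
x_1 | (x_2 | x_2) = 1/3 | 0 = 1/3
~(x_1 | (x_2 | x_2)) = ~1/3 = 2/3
x_1 <-> x_2 = 1/3 <-> 0 = 2/3
x_1 <-> (x_1 <-> x_2) = 1/3 <-> 2/3 = 2/3
(x_1 <-> (x_1 <-> x_2)) -> x_2 = 2/3 -> 0 = 1/3
~(x_1 | (x_2 | x_2)) -> ((x_1 <-> (x_1 <-> x_2)) -> x_2) = 2/3 -> 1/3 = 2/3
(~((x_1 <-> (x_1 <-> x_2)) -> x_2) -> ~~~(x_1 | (x_2 | x_2))) -> (~(x_1 | (x_2 | x_2)) -> ((x_1 <-> (x_1 <-> x_2)) -> x_2)) = 1 -> 2/3 = 2/3
This gives 2/3 ≠ 1.

No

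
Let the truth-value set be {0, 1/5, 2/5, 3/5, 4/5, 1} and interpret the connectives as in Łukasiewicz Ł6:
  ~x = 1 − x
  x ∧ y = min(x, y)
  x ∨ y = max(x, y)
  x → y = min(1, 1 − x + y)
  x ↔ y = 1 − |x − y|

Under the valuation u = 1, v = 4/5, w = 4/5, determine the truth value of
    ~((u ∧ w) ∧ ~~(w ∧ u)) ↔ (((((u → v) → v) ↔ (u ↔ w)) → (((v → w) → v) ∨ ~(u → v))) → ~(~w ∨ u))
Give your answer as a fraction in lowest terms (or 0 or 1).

u ∧ w = 1 ∧ 4/5 = 4/5
w ∧ u = 4/5 ∧ 1 = 4/5
~(w ∧ u) = ~4/5 = 1/5
~~(w ∧ u) = ~1/5 = 4/5
(u ∧ w) ∧ ~~(w ∧ u) = 4/5 ∧ 4/5 = 4/5
~((u ∧ w) ∧ ~~(w ∧ u)) = ~4/5 = 1/5
u → v = 1 → 4/5 = 4/5
(u → v) → v = 4/5 → 4/5 = 1
u ↔ w = 1 ↔ 4/5 = 4/5
((u → v) → v) ↔ (u ↔ w) = 1 ↔ 4/5 = 4/5
v → w = 4/5 → 4/5 = 1
(v → w) → v = 1 → 4/5 = 4/5
u → v = 1 → 4/5 = 4/5
~(u → v) = ~4/5 = 1/5
((v → w) → v) ∨ ~(u → v) = 4/5 ∨ 1/5 = 4/5
(((u → v) → v) ↔ (u ↔ w)) → (((v → w) → v) ∨ ~(u → v)) = 4/5 → 4/5 = 1
~w = ~4/5 = 1/5
~w ∨ u = 1/5 ∨ 1 = 1
~(~w ∨ u) = ~1 = 0
((((u → v) → v) ↔ (u ↔ w)) → (((v → w) → v) ∨ ~(u → v))) → ~(~w ∨ u) = 1 → 0 = 0
~((u ∧ w) ∧ ~~(w ∧ u)) ↔ (((((u → v) → v) ↔ (u ↔ w)) → (((v → w) → v) ∨ ~(u → v))) → ~(~w ∨ u)) = 1/5 ↔ 0 = 4/5

4/5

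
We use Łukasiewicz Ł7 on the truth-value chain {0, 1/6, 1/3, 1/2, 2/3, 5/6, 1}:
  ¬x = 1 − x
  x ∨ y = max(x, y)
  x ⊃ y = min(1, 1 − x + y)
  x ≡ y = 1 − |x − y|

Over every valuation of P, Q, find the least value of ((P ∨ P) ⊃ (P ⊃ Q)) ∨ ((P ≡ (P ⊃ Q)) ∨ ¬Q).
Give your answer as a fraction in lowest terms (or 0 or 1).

1/2

Take P = 1, Q = 1/2:
P ∨ P = 1 ∨ 1 = 1
P ⊃ Q = 1 ⊃ 1/2 = 1/2
(P ∨ P) ⊃ (P ⊃ Q) = 1 ⊃ 1/2 = 1/2
P ⊃ Q = 1 ⊃ 1/2 = 1/2
P ≡ (P ⊃ Q) = 1 ≡ 1/2 = 1/2
¬Q = ¬1/2 = 1/2
(P ≡ (P ⊃ Q)) ∨ ¬Q = 1/2 ∨ 1/2 = 1/2
((P ∨ P) ⊃ (P ⊃ Q)) ∨ ((P ≡ (P ⊃ Q)) ∨ ¬Q) = 1/2 ∨ 1/2 = 1/2
No assignment yields a value below 1/2, so this is the minimum.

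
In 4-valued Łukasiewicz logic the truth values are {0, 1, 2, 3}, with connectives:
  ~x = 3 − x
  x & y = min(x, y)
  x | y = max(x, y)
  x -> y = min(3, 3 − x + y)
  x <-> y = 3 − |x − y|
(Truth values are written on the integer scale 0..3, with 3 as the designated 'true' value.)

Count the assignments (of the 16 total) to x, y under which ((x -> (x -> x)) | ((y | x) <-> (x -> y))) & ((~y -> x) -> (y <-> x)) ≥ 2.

x = 0, y = 0 ↦ 3  ≥
x = 0, y = 1 ↦ 3  ≥
x = 0, y = 2 ↦ 2  ≥
x = 0, y = 3 ↦ 0  <
x = 1, y = 0 ↦ 3  ≥
x = 1, y = 1 ↦ 3  ≥
x = 1, y = 2 ↦ 2  ≥
x = 1, y = 3 ↦ 1  <
x = 2, y = 0 ↦ 2  ≥
x = 2, y = 1 ↦ 2  ≥
x = 2, y = 2 ↦ 3  ≥
x = 2, y = 3 ↦ 2  ≥
x = 3, y = 0 ↦ 0  <
x = 3, y = 1 ↦ 1  <
x = 3, y = 2 ↦ 2  ≥
x = 3, y = 3 ↦ 3  ≥
So 12 of the 16 assignments meet the threshold.

12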